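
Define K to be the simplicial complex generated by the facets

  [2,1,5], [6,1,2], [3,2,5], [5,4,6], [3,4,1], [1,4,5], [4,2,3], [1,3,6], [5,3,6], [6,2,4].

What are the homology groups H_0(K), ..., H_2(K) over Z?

Order the vertices as 1 < 2 < 3 < 4 < 5 < 6. Listing each simplex with vertices in this order, K has dimension 2 with simplices:

  0-simplices (6): [1], [2], [3], [4], [5], [6]
  1-simplices (15): [1,2], [1,3], [1,4], [1,5], [1,6], [2,3], [2,4], [2,5], [2,6], [3,4], [3,5], [3,6], [4,5], [4,6], [5,6]
  2-simplices (10): [1,2,5], [1,2,6], [1,3,4], [1,3,6], [1,4,5], [2,3,4], [2,3,5], [2,4,6], [3,5,6], [4,5,6]

giving chain groups C_0 ≅ Z^6, C_1 ≅ Z^15, C_2 ≅ Z^10.

The boundary map ∂_1: C_1 → C_0 sends each edge [p,q] (with p < q) to q − p.
The 6×15 boundary matrix has rank 5 and Smith normal form diag(1,1,1,1,1).

∂_2: C_2 → C_1 sends each 2-simplex [p,q,r] to [q,r] − [p,r] + [p,q]. For instance
  ∂[1,3,6] = [3,6] − [1,6] + [1,3],
  ∂[4,5,6] = [5,6] − [4,6] + [4,5].
The 15×10 boundary matrix has rank 10 and Smith normal form diag(1,1,1,1,1,1,1,1,1,2).

Computing H_k = (kernel of ∂_k) / (image of ∂_{k+1}):

  H_0: rank C_0 − rank ∂_1 = 6 − 5 = 1, and the invariant factors of ∂_1 are all 1, so H_0 ≅ Z.
  H_1: rank ker ∂_1 − rank ∂_2 = (15 − 5) − 10 = 0, and ∂_2 has invariant factor 2 > 1, so H_1 ≅ Z/2.
  H_2: rank ker ∂_2 − rank ∂_3 = (10 − 10) − 0 = 0, and there is no ∂_3, so H_2 ≅ 0.

As a check, the Euler characteristic is 6 − 15 + 10 = 1, which agrees with 1 − 0 + 0 = 1.
(K is a triangulation of the real projective plane RP^2.)

H_0 = Z,  H_1 = Z/2,  H_2 = 0.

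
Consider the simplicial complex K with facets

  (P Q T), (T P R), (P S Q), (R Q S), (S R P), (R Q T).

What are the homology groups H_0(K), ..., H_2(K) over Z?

We work with the vertex ordering P < Q < R < S < T. The simplices of K, each written with vertices in increasing order, are:

  0-simplices (5): P, Q, R, S, T
  1-simplices (9): PQ, PR, PS, PT, QR, QS, QT, RS, RT
  2-simplices (6): PQS, PQT, PRS, PRT, QRS, QRT

Hence C_0 ≅ Z^5, C_1 ≅ Z^9, C_2 ≅ Z^6.

Boundary ∂_1: C_1 → C_0 sends each edge [p,q] (with p < q) to q − p. For instance
  ∂QR = R − Q.
The 5×9 boundary matrix has rank 4 and Smith normal form diag(1,1,1,1).

The boundary map ∂_2: C_2 → C_1 sends each 2-simplex [p,q,r] to [q,r] − [p,r] + [p,q]. For instance
  ∂PRT = RT − PT + PR,
  ∂PRS = RS − PS + PR.
This gives a 9×6 integer matrix of rank 5; reducing to Smith normal form yields diagonal entries (1,1,1,1,1).

Now H_k = ker ∂_k / im ∂_{k+1}, so:

  H_0: rank C_0 − rank ∂_1 = 5 − 4 = 1, and the invariant factors of ∂_1 are all 1, so H_0 = Z.
  H_1: rank ker ∂_1 − rank ∂_2 = (9 − 4) − 5 = 0, and the invariant factors of ∂_2 are all 1, so H_1 = 0.
  H_2: rank ker ∂_2 − rank ∂_3 = (6 − 5) − 0 = 1, and there is no ∂_3, so H_2 = Z.

H_0 ≅ Z,  H_1 = 0,  H_2 ≅ Z.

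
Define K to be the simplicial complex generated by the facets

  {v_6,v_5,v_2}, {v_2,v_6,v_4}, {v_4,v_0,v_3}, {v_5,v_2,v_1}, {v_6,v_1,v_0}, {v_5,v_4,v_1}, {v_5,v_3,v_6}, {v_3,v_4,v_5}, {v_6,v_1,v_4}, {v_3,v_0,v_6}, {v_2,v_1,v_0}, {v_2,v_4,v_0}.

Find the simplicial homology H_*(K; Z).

Fix the vertex order v_0 < v_1 < v_2 < v_3 < v_4 < v_5 < v_6 and write every simplex with vertices in increasing order. Then dim K = 2 and the simplices of K are:

  0-simplices (7): [v_0], [v_1], [v_2], [v_3], [v_4], [v_5], [v_6]
  1-simplices (18): (18 of them)
  2-simplices (12): (12 of them)

Hence C_0 ≅ Z^7, C_1 ≅ Z^18, C_2 ≅ Z^12.

The boundary map ∂_1: C_1 → C_0 maps an edge to its endpoints' difference, ∂[p,q] = q − p.
This gives a 7×18 integer matrix of rank 6; reducing to Smith normal form yields diagonal entries (1,1,1,1,1,1).

Boundary ∂_2: C_2 → C_1 sends each 2-simplex [p,q,r] to [q,r] − [p,r] + [p,q]. For instance
  ∂[v_0,v_1,v_6] = [v_1,v_6] − [v_0,v_6] + [v_0,v_1],
  ∂[v_3,v_5,v_6] = [v_5,v_6] − [v_3,v_6] + [v_3,v_5].
As a 18×12 matrix over Z this has rank 12, with invariant factors (1,1,1,1,1,1,1,1,1,1,1,2).

Reading off H_k = ker ∂_k / im ∂_{k+1}:

  H_0: rank C_0 − rank ∂_1 = 7 − 6 = 1, and the invariant factors of ∂_1 are all 1, so H_0 = Z.
  H_1: rank ker ∂_1 − rank ∂_2 = (18 − 6) − 12 = 0, and ∂_2 has invariant factor 2 > 1, so H_1 = Z/2Z.
  H_2: rank ker ∂_2 − rank ∂_3 = (12 − 12) − 0 = 0, and there is no ∂_3, so H_2 = 0.

H_0 = Z,  H_1 = Z/2Z,  H_2 = 0.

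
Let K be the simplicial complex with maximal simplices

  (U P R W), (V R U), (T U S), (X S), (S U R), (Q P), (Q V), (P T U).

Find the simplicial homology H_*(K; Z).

Take the total order P < Q < R < S < T < U < V < W < X on the vertex set. Then K (dimension 3) consists of the simplices:

  0-simplices (9): P, Q, R, S, T, U, V, W, X
  1-simplices (16): PQ, PR, PT, PU, PW, QV, RS, RU, RV, RW, ST, SU, SX, TU, UV, UW
  2-simplices (8): PRU, PRW, PTU, PUW, RSU, RUV, RUW, STU
  3-simplices (1): PRUW

giving chain groups C_0 ≅ Z^9, C_1 ≅ Z^16, C_2 ≅ Z^8, C_3 ≅ Z^1.

∂_1: C_1 → C_0 sends each edge [p,q] (with p < q) to q − p. For instance
  ∂TU = U − T.
The resulting 9×16 matrix has rank 8, and its Smith normal form has invariant factors (1,1,1,1,1,1,1,1).

∂_2: C_2 → C_1 sends each 2-simplex [p,q,r] to [q,r] − [p,r] + [p,q]. For instance
  ∂RSU = SU − RU + RS,
  ∂RUV = UV − RV + RU.
As a 16×8 matrix over Z this has rank 7, with invariant factors (1,1,1,1,1,1,1).

Boundary ∂_3: C_3 → C_2 sends each 3-simplex σ to the alternating sum Σ_i (−1)^i (σ with its i-th vertex removed). For instance
  ∂PRUW = RUW − PUW + PRW − PRU.
As a 8×1 matrix over Z this has rank 1, with invariant factors (1).

Computing H_k = (kernel of ∂_k) / (image of ∂_{k+1}):

  H_0: rank C_0 − rank ∂_1 = 9 − 8 = 1, and the invariant factors of ∂_1 are all 1, so H_0 ≅ Z.
  H_1: rank ker ∂_1 − rank ∂_2 = (16 − 8) − 7 = 1, and the invariant factors of ∂_2 are all 1, so H_1 ≅ Z.
  H_2: rank ker ∂_2 − rank ∂_3 = (8 − 7) − 1 = 0, and the invariant factors of ∂_3 are all 1, so H_2 ≅ 0.
  H_3: rank ker ∂_3 − rank ∂_4 = (1 − 1) − 0 = 0, and there is no ∂_4, so H_3 ≅ 0.

H_0 ≅ Z,  H_1 ≅ Z,  H_2 = 0,  H_3 = 0.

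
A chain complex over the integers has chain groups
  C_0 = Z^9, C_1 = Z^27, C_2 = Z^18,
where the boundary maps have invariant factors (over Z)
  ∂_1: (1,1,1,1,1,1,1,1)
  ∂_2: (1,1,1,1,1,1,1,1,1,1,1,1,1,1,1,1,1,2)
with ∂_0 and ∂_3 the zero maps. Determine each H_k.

H_0: b_0 = 9 − 0 − 8 = 1; torsion from ∂_1 factors > 1: none. So H_0 = Z.
H_1: b_1 = 27 − 8 − 18 = 1; torsion from ∂_2 factors > 1: [2]. So H_1 = Z ⊕ Z_2.
H_2: b_2 = 18 − 18 − 0 = 0; torsion from ∂_3 factors > 1: none. So H_2 = 0.

H_0 = Z,  H_1 = Z ⊕ Z_2,  H_2 = 0.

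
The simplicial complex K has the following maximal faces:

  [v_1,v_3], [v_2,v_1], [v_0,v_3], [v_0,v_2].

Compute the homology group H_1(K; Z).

Fix the vertex order v_0 < v_1 < v_2 < v_3 and write every simplex with vertices in increasing order. Then dim K = 1 and the simplices of K are:

  0-simplices (4): [v_0], [v_1], [v_2], [v_3]
  1-simplices (4): [v_0,v_2], [v_0,v_3], [v_1,v_2], [v_1,v_3]

Hence C_0 ≅ Z^4, C_1 ≅ Z^4.

∂_1: C_1 → C_0 is given by ∂[p,q] = [q] − [p]. For instance
  ∂[v_0,v_2] = [v_2] − [v_0].
This gives a 4×4 integer matrix of rank 3; reducing to Smith normal form yields diagonal entries (1,1,1).

From H_k ≅ ker(∂_k) / im(∂_{k+1}) we obtain:

  H_1: rank ker ∂_1 − rank ∂_2 = (4 − 3) − 0 = 1, and there is no ∂_2, so H_1 = Z.

H_1 = Z.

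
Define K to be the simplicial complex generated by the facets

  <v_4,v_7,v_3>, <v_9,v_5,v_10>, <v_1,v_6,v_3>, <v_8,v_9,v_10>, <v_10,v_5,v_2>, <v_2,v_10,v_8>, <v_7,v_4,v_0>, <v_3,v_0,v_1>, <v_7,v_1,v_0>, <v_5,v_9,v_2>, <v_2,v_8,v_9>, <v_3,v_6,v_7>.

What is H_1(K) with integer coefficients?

Order the vertices as v_0 < v_1 < v_2 < v_3 < v_4 < v_5 < v_6 < v_7 < v_8 < v_9 < v_10. Listing each simplex with vertices in this order, K has dimension 2 with simplices:

  0-simplices (11): [v_0], [v_1], [v_2], [v_3], [v_4], [v_5], [v_6], [v_7], [v_8], [v_9], [v_10]
  1-simplices (21): (21 of them)
  2-simplices (12): (12 of them)

so the chain groups are C_0 ≅ Z^11, C_1 ≅ Z^21, C_2 ≅ Z^12.

The boundary map ∂_1: C_1 → C_0 maps an edge to its endpoints' difference, ∂[p,q] = q − p.
The 11×21 boundary matrix has rank 9 and Smith normal form diag(1,1,1,1,1,1,1,1,1).

∂_2: C_2 → C_1 sends each 2-simplex [p,q,r] to [q,r] − [p,r] + [p,q]. For instance
  ∂[v_0,v_1,v_7] = [v_1,v_7] − [v_0,v_7] + [v_0,v_1],
  ∂[v_1,v_3,v_6] = [v_3,v_6] − [v_1,v_6] + [v_1,v_3].
The 21×12 boundary matrix has rank 11 and Smith normal form diag(1,1,1,1,1,1,1,1,1,1,1).

Computing H_k = (kernel of ∂_k) / (image of ∂_{k+1}):

  H_1: rank ker ∂_1 − rank ∂_2 = (21 − 9) − 11 = 1, and the invariant factors of ∂_2 are all 1, so H_1 ≅ Z.

H_1 ≅ Z.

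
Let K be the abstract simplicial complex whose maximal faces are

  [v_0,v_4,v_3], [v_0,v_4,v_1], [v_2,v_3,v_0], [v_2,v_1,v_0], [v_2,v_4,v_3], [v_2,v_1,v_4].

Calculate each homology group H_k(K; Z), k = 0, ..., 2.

Take the total order v_0 < v_1 < v_2 < v_3 < v_4 on the vertex set. Then K (dimension 2) consists of the simplices:

  0-simplices (5): [v_0], [v_1], [v_2], [v_3], [v_4]
  1-simplices (9): [v_0,v_1], [v_0,v_2], [v_0,v_3], [v_0,v_4], [v_1,v_2], [v_1,v_4], [v_2,v_3], [v_2,v_4], [v_3,v_4]
  2-simplices (6): [v_0,v_1,v_2], [v_0,v_1,v_4], [v_0,v_2,v_3], [v_0,v_3,v_4], [v_1,v_2,v_4], [v_2,v_3,v_4]

Hence C_0 ≅ Z^5, C_1 ≅ Z^9, C_2 ≅ Z^6.

∂_1: C_1 → C_0 sends each edge [p,q] (with p < q) to q − p.
This gives a 5×9 integer matrix of rank 4; reducing to Smith normal form yields diagonal entries (1,1,1,1).

∂_2: C_2 → C_1 sends each 2-simplex [p,q,r] to [q,r] − [p,r] + [p,q]. For instance
  ∂[v_0,v_1,v_2] = [v_1,v_2] − [v_0,v_2] + [v_0,v_1],
  ∂[v_0,v_3,v_4] = [v_3,v_4] − [v_0,v_4] + [v_0,v_3].
As a 9×6 matrix over Z this has rank 5, with invariant factors (1,1,1,1,1).

Computing H_k = (kernel of ∂_k) / (image of ∂_{k+1}):

  H_0: rank C_0 − rank ∂_1 = 5 − 4 = 1, and the invariant factors of ∂_1 are all 1, so H_0 = Z.
  H_1: rank ker ∂_1 − rank ∂_2 = (9 − 4) − 5 = 0, and the invariant factors of ∂_2 are all 1, so H_1 = 0.
  H_2: rank ker ∂_2 − rank ∂_3 = (6 − 5) − 0 = 1, and there is no ∂_3, so H_2 = Z.

As a check, the Euler characteristic is 5 − 9 + 6 = 2, which agrees with 1 − 0 + 1 = 2.

H_0 ≅ Z,  H_1 = 0,  H_2 ≅ Z.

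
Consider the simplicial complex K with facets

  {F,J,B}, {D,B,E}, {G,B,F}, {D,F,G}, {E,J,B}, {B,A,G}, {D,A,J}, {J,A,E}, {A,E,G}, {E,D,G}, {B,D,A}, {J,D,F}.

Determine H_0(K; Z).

We work with the vertex ordering A < B < D < E < F < G < J. The simplices of K, each written with vertices in increasing order, are:

  0-simplices (7): A, B, D, E, F, G, J
  1-simplices (18): AB, AD, AE, AG, AJ, BD, BE, BF, BG, BJ, DE, DF, DG, DJ, EG, EJ, FG, FJ
  2-simplices (12): ABD, ABG, ADJ, AEG, AEJ, BDE, BEJ, BFG, BFJ, DEG, DFG, DFJ

Hence C_0 ≅ Z^7, C_1 ≅ Z^18, C_2 ≅ Z^12.

∂_1: C_1 → C_0 is given by ∂[p,q] = [q] − [p].
As a 7×18 matrix over Z this has rank 6, with invariant factors (1,1,1,1,1,1).

Boundary ∂_2: C_2 → C_1 maps a triangle to the signed sum of its edges. For instance
  ∂AEJ = EJ − AJ + AE,
  ∂BEJ = EJ − BJ + BE.
As a 18×12 matrix over Z this has rank 12, with invariant factors (1,1,1,1,1,1,1,1,1,1,1,2).

From H_k ≅ ker(∂_k) / im(∂_{k+1}) we obtain:

  H_0: rank C_0 − rank ∂_1 = 7 − 6 = 1, and the invariant factors of ∂_1 are all 1, so H_0 ≅ Z.

H_0 = Z.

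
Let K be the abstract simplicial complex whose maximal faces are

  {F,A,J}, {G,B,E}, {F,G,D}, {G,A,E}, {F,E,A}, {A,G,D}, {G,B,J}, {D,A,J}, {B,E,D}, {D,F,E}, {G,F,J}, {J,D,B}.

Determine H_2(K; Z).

Fix the vertex order A < B < D < E < F < G < J and write every simplex with vertices in increasing order. Then dim K = 2 and the simplices of K are:

  0-simplices (7): A, B, D, E, F, G, J
  1-simplices (18): AD, AE, AF, AG, AJ, BD, BE, BG, BJ, DE, DF, DG, DJ, EF, EG, FG, FJ, GJ
  2-simplices (12): ADG, ADJ, AEF, AEG, AFJ, BDE, BDJ, BEG, BGJ, DEF, DFG, FGJ

Hence C_0 ≅ Z^7, C_1 ≅ Z^18, C_2 ≅ Z^12.

∂_1: C_1 → C_0 maps an edge to its endpoints' difference, ∂[p,q] = q − p.
As a 7×18 matrix over Z this has rank 6, with invariant factors (1,1,1,1,1,1).

The boundary map ∂_2: C_2 → C_1 acts by ∂[p,q,r] = [q,r] − [p,r] + [p,q]. For instance
  ∂ADG = DG − AG + AD,
  ∂BEG = EG − BG + BE.
The 18×12 boundary matrix has rank 12 and Smith normal form diag(1,1,1,1,1,1,1,1,1,1,1,2).

Reading off H_k = ker ∂_k / im ∂_{k+1}:

  H_2: rank ker ∂_2 − rank ∂_3 = (12 − 12) − 0 = 0, and there is no ∂_3, so H_2 ≅ 0.

H_2 ≅ 0.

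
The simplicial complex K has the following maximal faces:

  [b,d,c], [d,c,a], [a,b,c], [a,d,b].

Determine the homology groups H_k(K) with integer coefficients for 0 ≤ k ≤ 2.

H_0 = Z,  H_1 = 0,  H_2 = Z.

Fix the vertex order a < b < c < d and write every simplex with vertices in increasing order. Then dim K = 2 and the simplices of K are:

  0-simplices (4): a, b, c, d
  1-simplices (6): ab, ac, ad, bc, bd, cd
  2-simplices (4): abc, abd, acd, bcd

giving chain groups C_0 ≅ Z^4, C_1 ≅ Z^6, C_2 ≅ Z^4.

Boundary ∂_1: C_1 → C_0 sends each edge [p,q] (with p < q) to q − p. For instance
  ∂ad = d − a.
This gives a 4×6 integer matrix of rank 3; reducing to Smith normal form yields diagonal entries (1,1,1).

∂_2: C_2 → C_1 sends each 2-simplex [p,q,r] to [q,r] − [p,r] + [p,q]. For instance
  ∂abd = bd − ad + ab,
  ∂bcd = cd − bd + bc.
This gives a 6×4 integer matrix of rank 3; reducing to Smith normal form yields diagonal entries (1,1,1).

From H_k ≅ ker(∂_k) / im(∂_{k+1}) we obtain:

  H_0: rank C_0 − rank ∂_1 = 4 − 3 = 1, and the invariant factors of ∂_1 are all 1, so H_0 ≅ Z.
  H_1: rank ker ∂_1 − rank ∂_2 = (6 − 3) − 3 = 0, and the invariant factors of ∂_2 are all 1, so H_1 ≅ 0.
  H_2: rank ker ∂_2 − rank ∂_3 = (4 − 3) − 0 = 1, and there is no ∂_3, so H_2 ≅ Z.

As a check, the Euler characteristic is 4 − 6 + 4 = 2, which agrees with 1 − 0 + 1 = 2.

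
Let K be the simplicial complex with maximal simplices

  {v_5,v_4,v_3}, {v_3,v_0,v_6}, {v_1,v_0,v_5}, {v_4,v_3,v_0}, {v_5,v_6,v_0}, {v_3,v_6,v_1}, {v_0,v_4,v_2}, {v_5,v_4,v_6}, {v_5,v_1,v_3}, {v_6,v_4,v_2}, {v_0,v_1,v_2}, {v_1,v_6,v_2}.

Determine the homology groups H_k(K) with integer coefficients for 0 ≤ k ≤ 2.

H_0 = Z,  H_1 = Z/2,  H_2 = 0.

We work with the vertex ordering v_0 < v_1 < v_2 < v_3 < v_4 < v_5 < v_6. The simplices of K, each written with vertices in increasing order, are:

  0-simplices (7): [v_0], [v_1], [v_2], [v_3], [v_4], [v_5], [v_6]
  1-simplices (18): (18 of them)
  2-simplices (12): (12 of them)

so the chain groups are C_0 ≅ Z^7, C_1 ≅ Z^18, C_2 ≅ Z^12.

The boundary map ∂_1: C_1 → C_0 sends each edge [p,q] (with p < q) to q − p. For instance
  ∂[v_4,v_5] = [v_5] − [v_4].
As a 7×18 matrix over Z this has rank 6, with invariant factors (1,1,1,1,1,1).

The boundary map ∂_2: C_2 → C_1 acts by ∂[p,q,r] = [q,r] − [p,r] + [p,q]. For instance
  ∂[v_3,v_4,v_5] = [v_4,v_5] − [v_3,v_5] + [v_3,v_4],
  ∂[v_0,v_2,v_4] = [v_2,v_4] − [v_0,v_4] + [v_0,v_2].
The resulting 18×12 matrix has rank 12, and its Smith normal form has invariant factors (1,1,1,1,1,1,1,1,1,1,1,2).

From H_k ≅ ker(∂_k) / im(∂_{k+1}) we obtain:

  H_0: rank C_0 − rank ∂_1 = 7 − 6 = 1, and the invariant factors of ∂_1 are all 1, so H_0 ≅ Z.
  H_1: rank ker ∂_1 − rank ∂_2 = (18 − 6) − 12 = 0, and ∂_2 has invariant factor 2 > 1, so H_1 ≅ Z/2.
  H_2: rank ker ∂_2 − rank ∂_3 = (12 − 12) − 0 = 0, and there is no ∂_3, so H_2 ≅ 0.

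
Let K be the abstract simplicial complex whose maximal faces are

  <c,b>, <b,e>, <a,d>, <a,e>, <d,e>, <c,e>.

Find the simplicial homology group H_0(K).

Order the vertices as a < b < c < d < e. Listing each simplex with vertices in this order, K has dimension 1 with simplices:

  0-simplices (5): a, b, c, d, e
  1-simplices (6): ad, ae, bc, be, ce, de

giving chain groups C_0 ≅ Z^5, C_1 ≅ Z^6.

∂_1: C_1 → C_0 sends each edge [p,q] (with p < q) to q − p. For instance
  ∂bc = c − b.
The 5×6 boundary matrix has rank 4 and Smith normal form diag(1,1,1,1).

Reading off H_k = ker ∂_k / im ∂_{k+1}:

  H_0: rank C_0 − rank ∂_1 = 5 − 4 = 1, and the invariant factors of ∂_1 are all 1, so H_0 ≅ Z.

H_0 = Z.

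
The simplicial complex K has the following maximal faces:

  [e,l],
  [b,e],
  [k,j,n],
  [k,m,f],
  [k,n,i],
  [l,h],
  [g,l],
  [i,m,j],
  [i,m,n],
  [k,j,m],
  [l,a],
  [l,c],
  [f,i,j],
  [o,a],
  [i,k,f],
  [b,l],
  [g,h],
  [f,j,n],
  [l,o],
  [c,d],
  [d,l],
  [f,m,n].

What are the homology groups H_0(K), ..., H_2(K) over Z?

Take the total order a < b < c < d < e < f < g < h < i < j < k < l < m < n < o on the vertex set. Then K (dimension 2) consists of the simplices:

  0-simplices (15): a, b, c, d, e, f, g, h, i, j, k, l, m, n, o
  1-simplices (27): al, ao, be, bl, cd, cl, dl, el, fi, fj, fk, fm, fn, gh, gl, hl, ij, ik, im, in, jk, jm, jn, km, kn, lo, mn
  2-simplices (10): fij, fik, fjn, fkm, fmn, ijm, ikn, imn, jkm, jkn

so the chain groups are C_0 ≅ Z^15, C_1 ≅ Z^27, C_2 ≅ Z^10.

The boundary map ∂_1: C_1 → C_0 is given by ∂[p,q] = [q] − [p]. For instance
  ∂gl = l − g.
As a 15×27 matrix over Z this has rank 13, with invariant factors (1,1,1,1,1,1,1,1,1,1,1,1,1).

Boundary ∂_2: C_2 → C_1 sends each 2-simplex [p,q,r] to [q,r] − [p,r] + [p,q]. For instance
  ∂fmn = mn − fn + fm,
  ∂fjn = jn − fn + fj.
As a 27×10 matrix over Z this has rank 10, with invariant factors (1,1,1,1,1,1,1,1,1,2).

From H_k ≅ ker(∂_k) / im(∂_{k+1}) we obtain:

  H_0: rank C_0 − rank ∂_1 = 15 − 13 = 2, and the invariant factors of ∂_1 are all 1, so H_0 ≅ Z^2.
  H_1: rank ker ∂_1 − rank ∂_2 = (27 − 13) − 10 = 4, and ∂_2 has invariant factor 2 > 1, so H_1 ≅ Z^4 ⊕ Z_2.
  H_2: rank ker ∂_2 − rank ∂_3 = (10 − 10) − 0 = 0, and there is no ∂_3, so H_2 ≅ 0.

H_0 = Z^2,  H_1 = Z^4 ⊕ Z_2,  H_2 = 0.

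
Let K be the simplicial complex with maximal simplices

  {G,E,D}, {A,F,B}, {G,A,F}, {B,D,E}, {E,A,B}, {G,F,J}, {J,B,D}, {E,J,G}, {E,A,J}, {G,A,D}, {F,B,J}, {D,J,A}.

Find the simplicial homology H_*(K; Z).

Order the vertices as A < B < D < E < F < G < J. Listing each simplex with vertices in this order, K has dimension 2 with simplices:

  0-simplices (7): A, B, D, E, F, G, J
  1-simplices (18): AB, AD, AE, AF, AG, AJ, BD, BE, BF, BJ, DE, DG, DJ, EG, EJ, FG, FJ, GJ
  2-simplices (12): ABE, ABF, ADG, ADJ, AEJ, AFG, BDE, BDJ, BFJ, DEG, EGJ, FGJ

Hence C_0 ≅ Z^7, C_1 ≅ Z^18, C_2 ≅ Z^12.

Boundary ∂_1: C_1 → C_0 sends each edge [p,q] (with p < q) to q − p. For instance
  ∂BE = E − B.
This gives a 7×18 integer matrix of rank 6; reducing to Smith normal form yields diagonal entries (1,1,1,1,1,1).

Boundary ∂_2: C_2 → C_1 maps a triangle to the signed sum of its edges. For instance
  ∂BDE = DE − BE + BD,
  ∂FGJ = GJ − FJ + FG.
The 18×12 boundary matrix has rank 12 and Smith normal form diag(1,1,1,1,1,1,1,1,1,1,1,2).

Reading off H_k = ker ∂_k / im ∂_{k+1}:

  H_0: rank C_0 − rank ∂_1 = 7 − 6 = 1, and the invariant factors of ∂_1 are all 1, so H_0 = Z.
  H_1: rank ker ∂_1 − rank ∂_2 = (18 − 6) − 12 = 0, and ∂_2 has invariant factor 2 > 1, so H_1 = Z/2.
  H_2: rank ker ∂_2 − rank ∂_3 = (12 − 12) − 0 = 0, and there is no ∂_3, so H_2 = 0.

H_0 ≅ Z,  H_1 ≅ Z/2,  H_2 = 0.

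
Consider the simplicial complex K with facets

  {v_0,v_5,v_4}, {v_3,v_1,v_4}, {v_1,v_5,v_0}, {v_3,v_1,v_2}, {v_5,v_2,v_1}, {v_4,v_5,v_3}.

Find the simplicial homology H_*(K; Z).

Order the vertices as v_0 < v_1 < v_2 < v_3 < v_4 < v_5. Listing each simplex with vertices in this order, K has dimension 2 with simplices:

  0-simplices (6): [v_0], [v_1], [v_2], [v_3], [v_4], [v_5]
  1-simplices (12): [v_0,v_1], [v_0,v_4], [v_0,v_5], [v_1,v_2], [v_1,v_3], [v_1,v_4], [v_1,v_5], [v_2,v_3], [v_2,v_5], [v_3,v_4], [v_3,v_5], [v_4,v_5]
  2-simplices (6): [v_0,v_1,v_5], [v_0,v_4,v_5], [v_1,v_2,v_3], [v_1,v_2,v_5], [v_1,v_3,v_4], [v_3,v_4,v_5]

giving chain groups C_0 ≅ Z^6, C_1 ≅ Z^12, C_2 ≅ Z^6.

Boundary ∂_1: C_1 → C_0 is given by ∂[p,q] = [q] − [p]. For instance
  ∂[v_3,v_5] = [v_5] − [v_3].
As a 6×12 matrix over Z this has rank 5, with invariant factors (1,1,1,1,1).

∂_2: C_2 → C_1 acts by ∂[p,q,r] = [q,r] − [p,r] + [p,q]. For instance
  ∂[v_1,v_2,v_5] = [v_2,v_5] − [v_1,v_5] + [v_1,v_2],
  ∂[v_1,v_2,v_3] = [v_2,v_3] − [v_1,v_3] + [v_1,v_2].
This gives a 12×6 integer matrix of rank 6; reducing to Smith normal form yields diagonal entries (1,1,1,1,1,1).

Computing H_k = (kernel of ∂_k) / (image of ∂_{k+1}):

  H_0: rank C_0 − rank ∂_1 = 6 − 5 = 1, and the invariant factors of ∂_1 are all 1, so H_0 = Z.
  H_1: rank ker ∂_1 − rank ∂_2 = (12 − 5) − 6 = 1, and the invariant factors of ∂_2 are all 1, so H_1 = Z.
  H_2: rank ker ∂_2 − rank ∂_3 = (6 − 6) − 0 = 0, and there is no ∂_3, so H_2 = 0.

H_0 ≅ Z,  H_1 ≅ Z,  H_2 = 0.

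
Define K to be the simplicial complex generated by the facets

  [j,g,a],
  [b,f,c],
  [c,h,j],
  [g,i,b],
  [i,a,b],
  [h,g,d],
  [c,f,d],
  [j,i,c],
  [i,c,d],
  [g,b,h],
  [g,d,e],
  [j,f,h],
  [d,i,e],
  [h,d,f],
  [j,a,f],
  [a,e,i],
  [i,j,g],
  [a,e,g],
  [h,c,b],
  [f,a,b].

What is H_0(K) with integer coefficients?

Take the total order a < b < c < d < e < f < g < h < i < j on the vertex set. Then K (dimension 2) consists of the simplices:

  0-simplices (10): a, b, c, d, e, f, g, h, i, j
  1-simplices (30): ab, ae, af, ag, ai, aj, bc, bf, bg, bh, bi, cd, cf, ch, ci, cj, de, df, dg, dh, di, eg, ei, fh, fj, gh, gi, gj, hj, ij
  2-simplices (20): abf, abi, aeg, aei, afj, agj, bcf, bch, bgh, bgi, cdf, cdi, chj, cij, deg, dei, dfh, dgh, fhj, gij

giving chain groups C_0 ≅ Z^10, C_1 ≅ Z^30, C_2 ≅ Z^20.

The boundary map ∂_1: C_1 → C_0 sends each edge [p,q] (with p < q) to q − p.
As a 10×30 matrix over Z this has rank 9, with invariant factors (1,1,1,1,1,1,1,1,1).

Boundary ∂_2: C_2 → C_1 acts by ∂[p,q,r] = [q,r] − [p,r] + [p,q]. For instance
  ∂cdi = di − ci + cd,
  ∂dgh = gh − dh + dg.
As a 30×20 matrix over Z this has rank 20, with invariant factors (1,1,1,1,1,1,1,1,1,1,1,1,1,1,1,1,1,1,1,2).

Now H_k = ker ∂_k / im ∂_{k+1}, so:

  H_0: rank C_0 − rank ∂_1 = 10 − 9 = 1, and the invariant factors of ∂_1 are all 1, so H_0 ≅ Z.

H_0 ≅ Z.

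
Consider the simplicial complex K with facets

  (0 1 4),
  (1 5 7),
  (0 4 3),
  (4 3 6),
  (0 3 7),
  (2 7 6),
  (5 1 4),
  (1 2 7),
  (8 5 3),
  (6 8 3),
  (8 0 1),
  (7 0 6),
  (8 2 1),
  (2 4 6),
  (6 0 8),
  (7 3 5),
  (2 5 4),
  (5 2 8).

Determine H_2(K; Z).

H_2 ≅ 0.

Fix the vertex order 0 < 1 < 2 < 3 < 4 < 5 < 6 < 7 < 8 and write every simplex with vertices in increasing order. Then dim K = 2 and the simplices of K are:

  0-simplices (9): [0], [1], [2], [3], [4], [5], [6], [7], [8]
  1-simplices (27): (27 of them)
  2-simplices (18): [0,1,4], [0,1,8], [0,3,4], [0,3,7], [0,6,7], [0,6,8], [1,2,7], [1,2,8], [1,4,5], [1,5,7], [2,4,5], [2,4,6], [2,5,8], [2,6,7], [3,4,6], [3,5,7], [3,5,8], [3,6,8]

Hence C_0 ≅ Z^9, C_1 ≅ Z^27, C_2 ≅ Z^18.

The boundary map ∂_1: C_1 → C_0 sends each edge [p,q] (with p < q) to q − p. For instance
  ∂[3,8] = [8] − [3].
As a 9×27 matrix over Z this has rank 8, with invariant factors (1,1,1,1,1,1,1,1).

Boundary ∂_2: C_2 → C_1 acts by ∂[p,q,r] = [q,r] − [p,r] + [p,q]. For instance
  ∂[3,5,8] = [5,8] − [3,8] + [3,5],
  ∂[0,1,8] = [1,8] − [0,8] + [0,1].
This gives a 27×18 integer matrix of rank 18; reducing to Smith normal form yields diagonal entries (1,1,1,1,1,1,1,1,1,1,1,1,1,1,1,1,1,2).

Reading off H_k = ker ∂_k / im ∂_{k+1}:

  H_2: rank ker ∂_2 − rank ∂_3 = (18 − 18) − 0 = 0, and there is no ∂_3, so H_2 = 0.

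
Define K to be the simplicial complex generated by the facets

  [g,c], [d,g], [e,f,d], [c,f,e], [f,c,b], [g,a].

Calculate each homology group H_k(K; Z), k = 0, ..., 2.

We work with the vertex ordering a < b < c < d < e < f < g. The simplices of K, each written with vertices in increasing order, are:

  0-simplices (7): a, b, c, d, e, f, g
  1-simplices (10): ag, bc, bf, ce, cf, cg, de, df, dg, ef
  2-simplices (3): bcf, cef, def

so the chain groups are C_0 ≅ Z^7, C_1 ≅ Z^10, C_2 ≅ Z^3.

∂_1: C_1 → C_0 sends each edge [p,q] (with p < q) to q − p. For instance
  ∂ef = f − e.
As a 7×10 matrix over Z this has rank 6, with invariant factors (1,1,1,1,1,1).

The boundary map ∂_2: C_2 → C_1 acts by ∂[p,q,r] = [q,r] − [p,r] + [p,q]. For instance
  ∂bcf = cf − bf + bc,
  ∂cef = ef − cf + ce.
This gives a 10×3 integer matrix of rank 3; reducing to Smith normal form yields diagonal entries (1,1,1).

Reading off H_k = ker ∂_k / im ∂_{k+1}:

  H_0: rank C_0 − rank ∂_1 = 7 − 6 = 1, and the invariant factors of ∂_1 are all 1, so H_0 = Z.
  H_1: rank ker ∂_1 − rank ∂_2 = (10 − 6) − 3 = 1, and the invariant factors of ∂_2 are all 1, so H_1 = Z.
  H_2: rank ker ∂_2 − rank ∂_3 = (3 − 3) − 0 = 0, and there is no ∂_3, so H_2 = 0.

H_0 ≅ Z,  H_1 ≅ Z,  H_2 = 0.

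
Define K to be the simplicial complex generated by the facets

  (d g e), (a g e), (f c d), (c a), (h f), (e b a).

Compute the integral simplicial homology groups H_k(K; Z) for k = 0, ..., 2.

H_0 ≅ Z,  H_1 ≅ Z,  H_2 = 0.

Fix the vertex order a < b < c < d < e < f < g < h and write every simplex with vertices in increasing order. Then dim K = 2 and the simplices of K are:

  0-simplices (8): a, b, c, d, e, f, g, h
  1-simplices (12): ab, ac, ae, ag, be, cd, cf, de, df, dg, eg, fh
  2-simplices (4): abe, aeg, cdf, deg

so the chain groups are C_0 ≅ Z^8, C_1 ≅ Z^12, C_2 ≅ Z^4.

The boundary map ∂_1: C_1 → C_0 is given by ∂[p,q] = [q] − [p]. For instance
  ∂df = f − d.
As a 8×12 matrix over Z this has rank 7, with invariant factors (1,1,1,1,1,1,1).

The boundary map ∂_2: C_2 → C_1 maps a triangle to the signed sum of its edges. For instance
  ∂cdf = df − cf + cd,
  ∂abe = be − ae + ab.
The resulting 12×4 matrix has rank 4, and its Smith normal form has invariant factors (1,1,1,1).

From H_k ≅ ker(∂_k) / im(∂_{k+1}) we obtain:

  H_0: rank C_0 − rank ∂_1 = 8 − 7 = 1, and the invariant factors of ∂_1 are all 1, so H_0 ≅ Z.
  H_1: rank ker ∂_1 − rank ∂_2 = (12 − 7) − 4 = 1, and the invariant factors of ∂_2 are all 1, so H_1 ≅ Z.
  H_2: rank ker ∂_2 − rank ∂_3 = (4 − 4) − 0 = 0, and there is no ∂_3, so H_2 ≅ 0.

As a check, the Euler characteristic is 8 − 12 + 4 = 0, which agrees with 1 − 1 + 0 = 0.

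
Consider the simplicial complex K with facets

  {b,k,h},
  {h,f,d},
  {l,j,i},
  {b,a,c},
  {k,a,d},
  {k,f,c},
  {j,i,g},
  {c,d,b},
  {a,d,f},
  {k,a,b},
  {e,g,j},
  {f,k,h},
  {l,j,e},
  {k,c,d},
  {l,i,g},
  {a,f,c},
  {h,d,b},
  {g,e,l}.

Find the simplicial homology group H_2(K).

H_2 ≅ Z.

Take the total order a < b < c < d < e < f < g < h < i < j < k < l on the vertex set. Then K (dimension 2) consists of the simplices:

  0-simplices (12): a, b, c, d, e, f, g, h, i, j, k, l
  1-simplices (27): ab, ac, ad, af, ak, bc, bd, bh, bk, cd, cf, ck, df, dh, dk, eg, ej, el, fh, fk, gi, gj, gl, hk, ij, il, jl
  2-simplices (18): abc, abk, acf, adf, adk, bcd, bdh, bhk, cdk, cfk, dfh, egj, egl, ejl, fhk, gij, gil, ijl

Hence C_0 ≅ Z^12, C_1 ≅ Z^27, C_2 ≅ Z^18.

∂_1: C_1 → C_0 is given by ∂[p,q] = [q] − [p]. For instance
  ∂ad = d − a.
As a 12×27 matrix over Z this has rank 10, with invariant factors (1,1,1,1,1,1,1,1,1,1).

∂_2: C_2 → C_1 sends each 2-simplex [p,q,r] to [q,r] − [p,r] + [p,q]. For instance
  ∂ejl = jl − el + ej,
  ∂cdk = dk − ck + cd.
The resulting 27×18 matrix has rank 17, and its Smith normal form has invariant factors (1,1,1,1,1,1,1,1,1,1,1,1,1,1,1,1,2).

Now H_k = ker ∂_k / im ∂_{k+1}, so:

  H_2: rank ker ∂_2 − rank ∂_3 = (18 − 17) − 0 = 1, and there is no ∂_3, so H_2 = Z.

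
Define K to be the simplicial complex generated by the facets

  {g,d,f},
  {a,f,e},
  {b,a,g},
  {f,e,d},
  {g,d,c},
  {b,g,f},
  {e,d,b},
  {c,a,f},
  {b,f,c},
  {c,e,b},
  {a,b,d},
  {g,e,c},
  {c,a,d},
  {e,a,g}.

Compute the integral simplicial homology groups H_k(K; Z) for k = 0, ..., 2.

H_0 ≅ Z,  H_1 ≅ Z^2,  H_2 ≅ Z.

Fix the vertex order a < b < c < d < e < f < g and write every simplex with vertices in increasing order. Then dim K = 2 and the simplices of K are:

  0-simplices (7): a, b, c, d, e, f, g
  1-simplices (21): ab, ac, ad, ae, af, ag, bc, bd, be, bf, bg, cd, ce, cf, cg, de, df, dg, ef, eg, fg
  2-simplices (14): abd, abg, acd, acf, aef, aeg, bce, bcf, bde, bfg, cdg, ceg, def, dfg

giving chain groups C_0 ≅ Z^7, C_1 ≅ Z^21, C_2 ≅ Z^14.

∂_1: C_1 → C_0 maps an edge to its endpoints' difference, ∂[p,q] = q − p. For instance
  ∂bf = f − b.
This gives a 7×21 integer matrix of rank 6; reducing to Smith normal form yields diagonal entries (1,1,1,1,1,1).

Boundary ∂_2: C_2 → C_1 sends each 2-simplex [p,q,r] to [q,r] − [p,r] + [p,q]. For instance
  ∂bcf = cf − bf + bc,
  ∂acd = cd − ad + ac.
This gives a 21×14 integer matrix of rank 13; reducing to Smith normal form yields diagonal entries (1,1,1,1,1,1,1,1,1,1,1,1,1).

From H_k ≅ ker(∂_k) / im(∂_{k+1}) we obtain:

  H_0: rank C_0 − rank ∂_1 = 7 − 6 = 1, and the invariant factors of ∂_1 are all 1, so H_0 = Z.
  H_1: rank ker ∂_1 − rank ∂_2 = (21 − 6) − 13 = 2, and the invariant factors of ∂_2 are all 1, so H_1 = Z^2.
  H_2: rank ker ∂_2 − rank ∂_3 = (14 − 13) − 0 = 1, and there is no ∂_3, so H_2 = Z.

As a check, the Euler characteristic is 7 − 21 + 14 = 0, which agrees with 1 − 2 + 1 = 0.
(K is a triangulation of the torus T^2.)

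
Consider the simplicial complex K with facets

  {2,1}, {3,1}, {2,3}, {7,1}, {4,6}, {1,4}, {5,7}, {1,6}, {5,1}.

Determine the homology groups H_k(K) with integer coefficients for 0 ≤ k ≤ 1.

Take the total order 1 < 2 < 3 < 4 < 5 < 6 < 7 on the vertex set. Then K (dimension 1) consists of the simplices:

  0-simplices (7): [1], [2], [3], [4], [5], [6], [7]
  1-simplices (9): [1,2], [1,3], [1,4], [1,5], [1,6], [1,7], [2,3], [4,6], [5,7]

so the chain groups are C_0 ≅ Z^7, C_1 ≅ Z^9.

∂_1: C_1 → C_0 maps an edge to its endpoints' difference, ∂[p,q] = q − p. For instance
  ∂[1,7] = [7] − [1].
This gives a 7×9 integer matrix of rank 6; reducing to Smith normal form yields diagonal entries (1,1,1,1,1,1).

Computing H_k = (kernel of ∂_k) / (image of ∂_{k+1}):

  H_0: rank C_0 − rank ∂_1 = 7 − 6 = 1, and the invariant factors of ∂_1 are all 1, so H_0 = Z.
  H_1: rank ker ∂_1 − rank ∂_2 = (9 − 6) − 0 = 3, and there is no ∂_2, so H_1 = Z^3.

As a check, the Euler characteristic is 7 − 9 = -2, which agrees with 1 − 3 = -2.

H_0 = Z,  H_1 = Z^3.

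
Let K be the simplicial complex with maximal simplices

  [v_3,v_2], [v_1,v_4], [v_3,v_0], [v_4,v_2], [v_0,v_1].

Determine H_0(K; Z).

We work with the vertex ordering v_0 < v_1 < v_2 < v_3 < v_4. The simplices of K, each written with vertices in increasing order, are:

  0-simplices (5): [v_0], [v_1], [v_2], [v_3], [v_4]
  1-simplices (5): [v_0,v_1], [v_0,v_3], [v_1,v_4], [v_2,v_3], [v_2,v_4]

Hence C_0 ≅ Z^5, C_1 ≅ Z^5.

∂_1: C_1 → C_0 sends each edge [p,q] (with p < q) to q − p. For instance
  ∂[v_2,v_3] = [v_3] − [v_2].
The 5×5 boundary matrix has rank 4 and Smith normal form diag(1,1,1,1).

Computing H_k = (kernel of ∂_k) / (image of ∂_{k+1}):

  H_0: rank C_0 − rank ∂_1 = 5 − 4 = 1, and the invariant factors of ∂_1 are all 1, so H_0 ≅ Z.

H_0 ≅ Z.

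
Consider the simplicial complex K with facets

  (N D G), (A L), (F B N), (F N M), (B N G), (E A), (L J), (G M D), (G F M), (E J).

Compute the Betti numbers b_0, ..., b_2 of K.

b_0 = 2, b_1 = 2, b_2 = 0.

K has 10 vertices, 16 edges, 6 triangles.
rank ∂_0 = 0, rank ∂_1 = 8 ⇒ b_0 = 10 − 0 − 8 = 2; all invariant factors of ∂_1 are 1 so no torsion. So H_0 = Z^2.
rank ∂_1 = 8, rank ∂_2 = 6 ⇒ b_1 = 16 − 8 − 6 = 2; all invariant factors of ∂_2 are 1 so no torsion. So H_1 = Z^2.
rank ∂_2 = 6, rank ∂_3 = 0 ⇒ b_2 = 6 − 6 − 0 = 0. So H_2 = 0.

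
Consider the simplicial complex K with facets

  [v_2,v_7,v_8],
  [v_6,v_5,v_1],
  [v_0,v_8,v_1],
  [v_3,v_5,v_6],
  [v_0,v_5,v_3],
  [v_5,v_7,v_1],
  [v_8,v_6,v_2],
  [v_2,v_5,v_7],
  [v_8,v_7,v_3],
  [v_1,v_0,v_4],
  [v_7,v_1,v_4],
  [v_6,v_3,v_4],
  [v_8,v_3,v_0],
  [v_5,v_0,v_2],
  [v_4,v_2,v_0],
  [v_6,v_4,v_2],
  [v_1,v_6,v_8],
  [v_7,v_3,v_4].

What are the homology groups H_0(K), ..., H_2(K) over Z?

We work with the vertex ordering v_0 < v_1 < v_2 < v_3 < v_4 < v_5 < v_6 < v_7 < v_8. The simplices of K, each written with vertices in increasing order, are:

  0-simplices (9): [v_0], [v_1], [v_2], [v_3], [v_4], [v_5], [v_6], [v_7], [v_8]
  1-simplices (27): (27 of them)
  2-simplices (18): (18 of them)

giving chain groups C_0 ≅ Z^9, C_1 ≅ Z^27, C_2 ≅ Z^18.

Boundary ∂_1: C_1 → C_0 is given by ∂[p,q] = [q] − [p].
As a 9×27 matrix over Z this has rank 8, with invariant factors (1,1,1,1,1,1,1,1).

The boundary map ∂_2: C_2 → C_1 acts by ∂[p,q,r] = [q,r] − [p,r] + [p,q]. For instance
  ∂[v_0,v_1,v_8] = [v_1,v_8] − [v_0,v_8] + [v_0,v_1],
  ∂[v_3,v_7,v_8] = [v_7,v_8] − [v_3,v_8] + [v_3,v_7].
As a 27×18 matrix over Z this has rank 17, with invariant factors (1,1,1,1,1,1,1,1,1,1,1,1,1,1,1,1,1).

Now H_k = ker ∂_k / im ∂_{k+1}, so:

  H_0: rank C_0 − rank ∂_1 = 9 − 8 = 1, and the invariant factors of ∂_1 are all 1, so H_0 = Z.
  H_1: rank ker ∂_1 − rank ∂_2 = (27 − 8) − 17 = 2, and the invariant factors of ∂_2 are all 1, so H_1 = Z^2.
  H_2: rank ker ∂_2 − rank ∂_3 = (18 − 17) − 0 = 1, and there is no ∂_3, so H_2 = Z.

As a check, the Euler characteristic is 9 − 27 + 18 = 0, which agrees with 1 − 2 + 1 = 0.

H_0 = Z,  H_1 = Z^2,  H_2 = Z.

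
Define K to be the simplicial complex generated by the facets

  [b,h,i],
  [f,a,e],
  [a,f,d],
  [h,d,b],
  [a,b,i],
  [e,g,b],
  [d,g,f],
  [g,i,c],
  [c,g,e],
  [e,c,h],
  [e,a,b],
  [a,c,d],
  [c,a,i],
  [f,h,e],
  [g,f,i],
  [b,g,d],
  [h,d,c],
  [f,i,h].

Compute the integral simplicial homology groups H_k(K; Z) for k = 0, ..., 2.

Fix the vertex order a < b < c < d < e < f < g < h < i and write every simplex with vertices in increasing order. Then dim K = 2 and the simplices of K are:

  0-simplices (9): a, b, c, d, e, f, g, h, i
  1-simplices (27): ab, ac, ad, ae, af, ai, bd, be, bg, bh, bi, cd, ce, cg, ch, ci, df, dg, dh, ef, eg, eh, fg, fh, fi, gi, hi
  2-simplices (18): abe, abi, acd, aci, adf, aef, bdg, bdh, beg, bhi, cdh, ceg, ceh, cgi, dfg, efh, fgi, fhi

so the chain groups are C_0 ≅ Z^9, C_1 ≅ Z^27, C_2 ≅ Z^18.

∂_1: C_1 → C_0 sends each edge [p,q] (with p < q) to q − p. For instance
  ∂dg = g − d.
The 9×27 boundary matrix has rank 8 and Smith normal form diag(1,1,1,1,1,1,1,1).

The boundary map ∂_2: C_2 → C_1 sends each 2-simplex [p,q,r] to [q,r] − [p,r] + [p,q]. For instance
  ∂dfg = fg − dg + df,
  ∂aci = ci − ai + ac.
This gives a 27×18 integer matrix of rank 17; reducing to Smith normal form yields diagonal entries (1,1,1,1,1,1,1,1,1,1,1,1,1,1,1,1,1).

Now H_k = ker ∂_k / im ∂_{k+1}, so:

  H_0: rank C_0 − rank ∂_1 = 9 − 8 = 1, and the invariant factors of ∂_1 are all 1, so H_0 = Z.
  H_1: rank ker ∂_1 − rank ∂_2 = (27 − 8) − 17 = 2, and the invariant factors of ∂_2 are all 1, so H_1 = Z^2.
  H_2: rank ker ∂_2 − rank ∂_3 = (18 − 17) − 0 = 1, and there is no ∂_3, so H_2 = Z.

(K is a triangulation of the torus T^2.)

H_0 = Z,  H_1 = Z^2,  H_2 = Z.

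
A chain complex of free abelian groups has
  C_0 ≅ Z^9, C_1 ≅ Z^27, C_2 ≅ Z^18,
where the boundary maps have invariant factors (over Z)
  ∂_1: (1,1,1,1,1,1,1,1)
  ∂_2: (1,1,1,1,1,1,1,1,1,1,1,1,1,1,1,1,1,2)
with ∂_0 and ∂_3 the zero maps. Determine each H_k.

H_0: b_0 = 9 − 0 − 8 = 1; torsion from ∂_1 factors > 1: none. So H_0 = Z.
H_1: b_1 = 27 − 8 − 18 = 1; torsion from ∂_2 factors > 1: [2]. So H_1 = Z ⊕ Z/2.
H_2: b_2 = 18 − 18 − 0 = 0; torsion from ∂_3 factors > 1: none. So H_2 = 0.

H_0 = Z,  H_1 = Z ⊕ Z/2,  H_2 = 0.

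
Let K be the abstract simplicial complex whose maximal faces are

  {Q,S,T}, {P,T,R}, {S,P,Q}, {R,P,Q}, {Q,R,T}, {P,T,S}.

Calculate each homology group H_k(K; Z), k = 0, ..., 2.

We work with the vertex ordering P < Q < R < S < T. The simplices of K, each written with vertices in increasing order, are:

  0-simplices (5): P, Q, R, S, T
  1-simplices (9): PQ, PR, PS, PT, QR, QS, QT, RT, ST
  2-simplices (6): PQR, PQS, PRT, PST, QRT, QST

so the chain groups are C_0 ≅ Z^5, C_1 ≅ Z^9, C_2 ≅ Z^6.

∂_1: C_1 → C_0 maps an edge to its endpoints' difference, ∂[p,q] = q − p.
This gives a 5×9 integer matrix of rank 4; reducing to Smith normal form yields diagonal entries (1,1,1,1).

∂_2: C_2 → C_1 maps a triangle to the signed sum of its edges. For instance
  ∂QRT = RT − QT + QR,
  ∂PST = ST − PT + PS.
The resulting 9×6 matrix has rank 5, and its Smith normal form has invariant factors (1,1,1,1,1).

Now H_k = ker ∂_k / im ∂_{k+1}, so:

  H_0: rank C_0 − rank ∂_1 = 5 − 4 = 1, and the invariant factors of ∂_1 are all 1, so H_0 = Z.
  H_1: rank ker ∂_1 − rank ∂_2 = (9 − 4) − 5 = 0, and the invariant factors of ∂_2 are all 1, so H_1 = 0.
  H_2: rank ker ∂_2 − rank ∂_3 = (6 − 5) − 0 = 1, and there is no ∂_3, so H_2 = Z.

H_0 = Z,  H_1 = 0,  H_2 = Z.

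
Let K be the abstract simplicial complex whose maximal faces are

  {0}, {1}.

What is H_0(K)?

We work with the vertex ordering 0 < 1. The simplices of K, each written with vertices in increasing order, are:

  0-simplices (2): [0], [1]

giving chain groups C_0 ≅ Z^2.

Now H_k = ker ∂_k / im ∂_{k+1}, so:

  H_0: rank C_0 − rank ∂_1 = 2 − 0 = 2, and there is no ∂_1, so H_0 ≅ Z^2.

H_0 ≅ Z^2.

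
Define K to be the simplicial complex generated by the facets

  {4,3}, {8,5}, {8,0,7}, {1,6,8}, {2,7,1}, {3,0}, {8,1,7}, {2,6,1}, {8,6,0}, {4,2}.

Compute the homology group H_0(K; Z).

H_0 ≅ Z.

Order the vertices as 0 < 1 < 2 < 3 < 4 < 5 < 6 < 7 < 8. Listing each simplex with vertices in this order, K has dimension 2 with simplices:

  0-simplices (9): [0], [1], [2], [3], [4], [5], [6], [7], [8]
  1-simplices (15): [0,3], [0,6], [0,7], [0,8], [1,2], [1,6], [1,7], [1,8], [2,4], [2,6], [2,7], [3,4], [5,8], [6,8], [7,8]
  2-simplices (6): [0,6,8], [0,7,8], [1,2,6], [1,2,7], [1,6,8], [1,7,8]

Hence C_0 ≅ Z^9, C_1 ≅ Z^15, C_2 ≅ Z^6.

The boundary map ∂_1: C_1 → C_0 maps an edge to its endpoints' difference, ∂[p,q] = q − p. For instance
  ∂[3,4] = [4] − [3].
The resulting 9×15 matrix has rank 8, and its Smith normal form has invariant factors (1,1,1,1,1,1,1,1).

Boundary ∂_2: C_2 → C_1 sends each 2-simplex [p,q,r] to [q,r] − [p,r] + [p,q]. For instance
  ∂[0,7,8] = [7,8] − [0,8] + [0,7],
  ∂[1,6,8] = [6,8] − [1,8] + [1,6].
The 15×6 boundary matrix has rank 6 and Smith normal form diag(1,1,1,1,1,1).

From H_k ≅ ker(∂_k) / im(∂_{k+1}) we obtain:

  H_0: rank C_0 − rank ∂_1 = 9 − 8 = 1, and the invariant factors of ∂_1 are all 1, so H_0 = Z.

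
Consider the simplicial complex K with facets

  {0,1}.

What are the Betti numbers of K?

b_0 = 1, b_1 = 0.

Fix the vertex order 0 < 1 and write every simplex with vertices in increasing order. Then dim K = 1 and the simplices of K are:

  0-simplices (2): [0], [1]
  1-simplices (1): [0,1]

so the chain groups are C_0 ≅ Z^2, C_1 ≅ Z^1.

Boundary ∂_1: C_1 → C_0 is given by ∂[p,q] = [q] − [p]. For instance
  ∂[0,1] = [1] − [0].
The 2×1 boundary matrix has rank 1 and Smith normal form diag(1).

Reading off H_k = ker ∂_k / im ∂_{k+1}:

  H_0: rank C_0 − rank ∂_1 = 2 − 1 = 1, and the invariant factors of ∂_1 are all 1, so H_0 = Z.
  H_1: rank ker ∂_1 − rank ∂_2 = (1 − 1) − 0 = 0, and there is no ∂_2, so H_1 = 0.

As a check, the Euler characteristic is 2 − 1 = 1, which agrees with 1 − 0 = 1.
(K is a triangulation of the 1-simplex.)

Hence the Betti numbers are b_0 = 1, b_1 = 0.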